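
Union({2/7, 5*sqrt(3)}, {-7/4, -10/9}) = {-7/4, -10/9, 2/7, 5*sqrt(3)}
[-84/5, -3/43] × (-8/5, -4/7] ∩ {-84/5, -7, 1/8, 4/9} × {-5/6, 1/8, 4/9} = {-84/5, -7} × {-5/6}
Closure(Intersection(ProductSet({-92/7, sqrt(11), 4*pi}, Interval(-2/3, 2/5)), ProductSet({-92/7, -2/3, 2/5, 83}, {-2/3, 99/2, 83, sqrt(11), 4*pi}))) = ProductSet({-92/7}, {-2/3})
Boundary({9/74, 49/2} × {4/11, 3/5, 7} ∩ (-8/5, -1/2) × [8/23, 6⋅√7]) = ∅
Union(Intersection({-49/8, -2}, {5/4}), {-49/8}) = {-49/8}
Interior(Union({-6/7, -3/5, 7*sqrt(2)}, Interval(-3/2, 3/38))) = Interval.open(-3/2, 3/38)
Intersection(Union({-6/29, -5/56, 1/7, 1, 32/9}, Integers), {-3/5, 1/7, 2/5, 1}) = {1/7, 1}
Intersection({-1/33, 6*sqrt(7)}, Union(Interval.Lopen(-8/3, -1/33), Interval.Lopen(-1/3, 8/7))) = {-1/33}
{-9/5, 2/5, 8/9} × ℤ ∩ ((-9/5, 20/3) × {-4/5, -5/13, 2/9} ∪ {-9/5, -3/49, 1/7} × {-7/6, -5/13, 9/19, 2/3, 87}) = {-9/5} × {87}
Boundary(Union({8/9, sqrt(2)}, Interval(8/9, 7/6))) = {8/9, 7/6, sqrt(2)}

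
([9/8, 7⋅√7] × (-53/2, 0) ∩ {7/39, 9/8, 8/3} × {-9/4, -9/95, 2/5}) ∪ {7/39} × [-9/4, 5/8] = ({9/8, 8/3} × {-9/4, -9/95}) ∪ ({7/39} × [-9/4, 5/8])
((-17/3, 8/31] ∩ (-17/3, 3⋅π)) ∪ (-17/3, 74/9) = (-17/3, 74/9)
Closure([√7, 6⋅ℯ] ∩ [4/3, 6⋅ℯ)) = [√7, 6⋅ℯ]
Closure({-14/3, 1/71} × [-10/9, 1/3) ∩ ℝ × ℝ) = {-14/3, 1/71} × [-10/9, 1/3]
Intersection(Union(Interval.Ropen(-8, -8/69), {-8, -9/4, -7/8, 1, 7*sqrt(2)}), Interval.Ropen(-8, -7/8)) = Interval.Ropen(-8, -7/8)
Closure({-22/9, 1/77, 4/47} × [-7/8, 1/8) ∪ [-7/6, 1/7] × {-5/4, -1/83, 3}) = ({-22/9, 1/77, 4/47} × [-7/8, 1/8]) ∪ ([-7/6, 1/7] × {-5/4, -1/83, 3})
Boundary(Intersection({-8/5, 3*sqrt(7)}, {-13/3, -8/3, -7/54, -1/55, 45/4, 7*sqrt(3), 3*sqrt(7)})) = {3*sqrt(7)}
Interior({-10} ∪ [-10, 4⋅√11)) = (-10, 4⋅√11)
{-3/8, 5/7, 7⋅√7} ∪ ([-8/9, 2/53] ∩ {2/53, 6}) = {-3/8, 2/53, 5/7, 7⋅√7}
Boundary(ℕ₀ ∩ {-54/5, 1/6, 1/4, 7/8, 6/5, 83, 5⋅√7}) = {83}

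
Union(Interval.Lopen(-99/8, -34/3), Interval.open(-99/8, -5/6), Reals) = Interval(-oo, oo)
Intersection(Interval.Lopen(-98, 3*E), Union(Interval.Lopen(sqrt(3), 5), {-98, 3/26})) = Union({3/26}, Interval.Lopen(sqrt(3), 5))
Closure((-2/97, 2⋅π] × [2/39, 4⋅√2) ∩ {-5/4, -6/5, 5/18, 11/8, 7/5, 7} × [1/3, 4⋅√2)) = {5/18, 11/8, 7/5} × [1/3, 4⋅√2]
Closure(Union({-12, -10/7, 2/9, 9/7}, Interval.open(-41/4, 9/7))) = Union({-12}, Interval(-41/4, 9/7))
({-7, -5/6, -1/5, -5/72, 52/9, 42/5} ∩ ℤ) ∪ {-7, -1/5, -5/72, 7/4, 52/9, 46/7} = {-7, -1/5, -5/72, 7/4, 52/9, 46/7}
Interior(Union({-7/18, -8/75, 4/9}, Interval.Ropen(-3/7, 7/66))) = Interval.open(-3/7, 7/66)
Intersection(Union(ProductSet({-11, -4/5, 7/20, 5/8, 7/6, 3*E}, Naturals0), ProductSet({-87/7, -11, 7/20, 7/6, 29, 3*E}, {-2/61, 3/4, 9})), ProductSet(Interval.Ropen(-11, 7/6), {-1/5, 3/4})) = ProductSet({-11, 7/20}, {3/4})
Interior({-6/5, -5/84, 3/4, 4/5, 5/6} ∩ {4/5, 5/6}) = ∅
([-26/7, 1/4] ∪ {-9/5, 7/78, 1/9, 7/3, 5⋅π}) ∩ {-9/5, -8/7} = {-9/5, -8/7}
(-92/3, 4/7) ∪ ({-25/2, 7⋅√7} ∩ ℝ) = (-92/3, 4/7) ∪ {7⋅√7}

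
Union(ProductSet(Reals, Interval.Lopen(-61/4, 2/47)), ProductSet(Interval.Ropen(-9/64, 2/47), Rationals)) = Union(ProductSet(Interval.Ropen(-9/64, 2/47), Rationals), ProductSet(Reals, Interval.Lopen(-61/4, 2/47)))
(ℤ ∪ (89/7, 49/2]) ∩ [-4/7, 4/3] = {0, 1}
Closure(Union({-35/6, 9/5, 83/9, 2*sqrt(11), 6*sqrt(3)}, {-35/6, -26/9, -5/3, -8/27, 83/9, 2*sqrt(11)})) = {-35/6, -26/9, -5/3, -8/27, 9/5, 83/9, 2*sqrt(11), 6*sqrt(3)}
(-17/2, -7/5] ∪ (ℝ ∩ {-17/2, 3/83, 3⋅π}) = [-17/2, -7/5] ∪ {3/83, 3⋅π}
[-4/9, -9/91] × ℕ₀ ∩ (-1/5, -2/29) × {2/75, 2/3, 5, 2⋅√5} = (-1/5, -9/91] × {5}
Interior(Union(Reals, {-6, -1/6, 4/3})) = Reals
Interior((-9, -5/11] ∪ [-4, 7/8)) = (-9, 7/8)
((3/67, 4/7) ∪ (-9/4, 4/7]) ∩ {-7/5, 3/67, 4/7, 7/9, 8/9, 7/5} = {-7/5, 3/67, 4/7}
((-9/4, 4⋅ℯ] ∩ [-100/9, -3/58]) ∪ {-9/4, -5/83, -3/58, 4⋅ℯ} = [-9/4, -3/58] ∪ {4⋅ℯ}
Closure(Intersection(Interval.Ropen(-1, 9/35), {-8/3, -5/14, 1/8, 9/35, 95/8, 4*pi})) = {-5/14, 1/8}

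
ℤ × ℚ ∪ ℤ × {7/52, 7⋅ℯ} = ℤ × (ℚ ∪ {7⋅ℯ})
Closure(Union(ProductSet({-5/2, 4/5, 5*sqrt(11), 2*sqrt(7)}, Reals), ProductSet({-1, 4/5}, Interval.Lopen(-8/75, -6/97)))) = Union(ProductSet({-1, 4/5}, Interval(-8/75, -6/97)), ProductSet({-5/2, 4/5, 5*sqrt(11), 2*sqrt(7)}, Reals))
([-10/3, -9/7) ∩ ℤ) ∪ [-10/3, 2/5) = [-10/3, 2/5) ∪ {-3, -2}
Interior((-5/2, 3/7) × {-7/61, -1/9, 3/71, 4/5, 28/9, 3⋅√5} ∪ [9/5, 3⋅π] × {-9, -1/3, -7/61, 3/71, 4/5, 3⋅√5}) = ∅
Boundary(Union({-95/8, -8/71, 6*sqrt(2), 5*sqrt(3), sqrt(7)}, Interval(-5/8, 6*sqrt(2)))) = {-95/8, -5/8, 6*sqrt(2), 5*sqrt(3)}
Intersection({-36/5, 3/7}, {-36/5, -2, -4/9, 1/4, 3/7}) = {-36/5, 3/7}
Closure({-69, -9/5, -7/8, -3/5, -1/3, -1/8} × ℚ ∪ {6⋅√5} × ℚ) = {-69, -9/5, -7/8, -3/5, -1/3, -1/8, 6⋅√5} × ℝ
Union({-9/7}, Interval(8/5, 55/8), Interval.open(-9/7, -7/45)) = Union(Interval.Ropen(-9/7, -7/45), Interval(8/5, 55/8))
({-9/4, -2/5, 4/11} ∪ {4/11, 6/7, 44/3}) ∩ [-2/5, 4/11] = {-2/5, 4/11}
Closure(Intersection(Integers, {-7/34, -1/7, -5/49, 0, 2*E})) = {0}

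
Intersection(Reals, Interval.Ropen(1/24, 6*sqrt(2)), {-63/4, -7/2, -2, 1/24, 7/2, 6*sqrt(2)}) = {1/24, 7/2}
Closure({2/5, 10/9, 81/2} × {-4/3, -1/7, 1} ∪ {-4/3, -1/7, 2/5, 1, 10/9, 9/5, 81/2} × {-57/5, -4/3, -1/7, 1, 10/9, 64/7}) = {-4/3, -1/7, 2/5, 1, 10/9, 9/5, 81/2} × {-57/5, -4/3, -1/7, 1, 10/9, 64/7}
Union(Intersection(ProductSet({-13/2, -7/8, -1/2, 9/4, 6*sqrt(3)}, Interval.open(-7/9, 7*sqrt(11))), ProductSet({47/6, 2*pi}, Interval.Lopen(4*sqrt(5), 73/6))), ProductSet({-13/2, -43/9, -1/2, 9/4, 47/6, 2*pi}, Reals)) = ProductSet({-13/2, -43/9, -1/2, 9/4, 47/6, 2*pi}, Reals)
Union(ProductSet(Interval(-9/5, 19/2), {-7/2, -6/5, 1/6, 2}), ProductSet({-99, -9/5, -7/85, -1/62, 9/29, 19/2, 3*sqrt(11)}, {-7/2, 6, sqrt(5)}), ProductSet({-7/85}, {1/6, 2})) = Union(ProductSet({-99, -9/5, -7/85, -1/62, 9/29, 19/2, 3*sqrt(11)}, {-7/2, 6, sqrt(5)}), ProductSet(Interval(-9/5, 19/2), {-7/2, -6/5, 1/6, 2}))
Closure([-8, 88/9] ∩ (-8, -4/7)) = [-8, -4/7]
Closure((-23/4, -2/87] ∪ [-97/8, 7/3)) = [-97/8, 7/3]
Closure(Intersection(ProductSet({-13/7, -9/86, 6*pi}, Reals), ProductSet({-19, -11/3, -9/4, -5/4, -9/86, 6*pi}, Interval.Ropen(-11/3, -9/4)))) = ProductSet({-9/86, 6*pi}, Interval(-11/3, -9/4))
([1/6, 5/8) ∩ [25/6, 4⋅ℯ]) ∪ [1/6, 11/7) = [1/6, 11/7)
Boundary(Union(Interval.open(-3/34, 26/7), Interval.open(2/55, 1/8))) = {-3/34, 26/7}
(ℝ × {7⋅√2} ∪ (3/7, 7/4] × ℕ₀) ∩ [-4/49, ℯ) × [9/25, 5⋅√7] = ((3/7, 7/4] × {1, 2, …, 13}) ∪ ([-4/49, ℯ) × {7⋅√2})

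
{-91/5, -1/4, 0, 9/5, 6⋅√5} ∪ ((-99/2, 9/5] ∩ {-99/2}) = {-91/5, -1/4, 0, 9/5, 6⋅√5}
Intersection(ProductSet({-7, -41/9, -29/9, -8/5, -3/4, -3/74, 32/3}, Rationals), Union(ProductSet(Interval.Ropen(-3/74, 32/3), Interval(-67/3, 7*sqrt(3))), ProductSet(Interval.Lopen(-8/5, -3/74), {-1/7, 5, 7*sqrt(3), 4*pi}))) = Union(ProductSet({-3/74}, Intersection(Interval(-67/3, 7*sqrt(3)), Rationals)), ProductSet({-3/4, -3/74}, {-1/7, 5}))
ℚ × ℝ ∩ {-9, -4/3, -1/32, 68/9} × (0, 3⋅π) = {-9, -4/3, -1/32, 68/9} × (0, 3⋅π)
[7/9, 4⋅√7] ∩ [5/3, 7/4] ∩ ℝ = [5/3, 7/4]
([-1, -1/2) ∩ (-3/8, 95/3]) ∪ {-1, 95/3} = {-1, 95/3}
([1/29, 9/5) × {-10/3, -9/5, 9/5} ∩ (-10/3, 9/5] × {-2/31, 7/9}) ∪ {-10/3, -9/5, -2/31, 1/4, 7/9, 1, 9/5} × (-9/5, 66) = {-10/3, -9/5, -2/31, 1/4, 7/9, 1, 9/5} × (-9/5, 66)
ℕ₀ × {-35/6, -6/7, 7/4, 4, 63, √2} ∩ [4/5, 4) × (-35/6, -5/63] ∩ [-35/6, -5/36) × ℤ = ∅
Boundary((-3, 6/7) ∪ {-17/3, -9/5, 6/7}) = {-17/3, -3, 6/7}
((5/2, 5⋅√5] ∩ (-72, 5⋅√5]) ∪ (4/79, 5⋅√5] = (4/79, 5⋅√5]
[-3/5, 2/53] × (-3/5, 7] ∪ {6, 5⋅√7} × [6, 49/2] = ([-3/5, 2/53] × (-3/5, 7]) ∪ ({6, 5⋅√7} × [6, 49/2])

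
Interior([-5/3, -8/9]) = (-5/3, -8/9)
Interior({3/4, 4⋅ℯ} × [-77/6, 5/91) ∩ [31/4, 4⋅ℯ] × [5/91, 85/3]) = ∅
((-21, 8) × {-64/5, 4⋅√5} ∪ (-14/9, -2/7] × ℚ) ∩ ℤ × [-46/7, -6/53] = {-1} × (ℚ ∩ [-46/7, -6/53])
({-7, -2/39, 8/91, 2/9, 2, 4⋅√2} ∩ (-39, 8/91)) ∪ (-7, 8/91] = [-7, 8/91]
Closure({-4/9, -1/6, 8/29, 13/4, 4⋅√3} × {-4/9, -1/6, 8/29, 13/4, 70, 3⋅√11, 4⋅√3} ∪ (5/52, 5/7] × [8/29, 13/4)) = ({5/52, 5/7} × [8/29, 13/4]) ∪ ([5/52, 5/7] × {8/29, 13/4}) ∪ ((5/52, 5/7] × [8/29, 13/4)) ∪ ({-4/9, -1/6, 8/29, 13/4, 4⋅√3} × {-4/9, -1/6, 8/29, 13/4, 70, 3⋅√11, 4⋅√3})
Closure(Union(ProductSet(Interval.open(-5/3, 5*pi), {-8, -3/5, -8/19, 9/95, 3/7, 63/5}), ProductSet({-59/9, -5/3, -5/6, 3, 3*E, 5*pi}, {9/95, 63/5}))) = Union(ProductSet({-59/9, -5/3, -5/6, 3, 3*E, 5*pi}, {9/95, 63/5}), ProductSet(Interval(-5/3, 5*pi), {-8, -3/5, -8/19, 9/95, 3/7, 63/5}))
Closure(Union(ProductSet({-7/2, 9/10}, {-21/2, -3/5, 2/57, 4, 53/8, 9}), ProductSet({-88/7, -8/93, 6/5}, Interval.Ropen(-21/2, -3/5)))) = Union(ProductSet({-7/2, 9/10}, {-21/2, -3/5, 2/57, 4, 53/8, 9}), ProductSet({-88/7, -8/93, 6/5}, Interval(-21/2, -3/5)))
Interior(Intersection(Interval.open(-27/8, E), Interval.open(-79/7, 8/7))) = Interval.open(-27/8, 8/7)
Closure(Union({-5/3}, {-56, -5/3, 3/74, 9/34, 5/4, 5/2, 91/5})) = {-56, -5/3, 3/74, 9/34, 5/4, 5/2, 91/5}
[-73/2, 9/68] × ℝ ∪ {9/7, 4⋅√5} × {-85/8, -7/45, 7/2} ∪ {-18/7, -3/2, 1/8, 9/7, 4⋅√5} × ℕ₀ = ([-73/2, 9/68] × ℝ) ∪ ({9/7, 4⋅√5} × {-85/8, -7/45, 7/2}) ∪ ({-18/7, -3/2, 1/8, 9/7, 4⋅√5} × ℕ₀)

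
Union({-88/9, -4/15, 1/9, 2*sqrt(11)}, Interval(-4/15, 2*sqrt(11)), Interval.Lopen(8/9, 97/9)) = Union({-88/9}, Interval(-4/15, 97/9))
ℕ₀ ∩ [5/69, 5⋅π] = {1, 2, …, 15}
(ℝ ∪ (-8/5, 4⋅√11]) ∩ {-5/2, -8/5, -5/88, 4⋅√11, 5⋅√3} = {-5/2, -8/5, -5/88, 4⋅√11, 5⋅√3}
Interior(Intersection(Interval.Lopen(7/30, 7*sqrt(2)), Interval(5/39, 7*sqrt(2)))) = Interval.open(7/30, 7*sqrt(2))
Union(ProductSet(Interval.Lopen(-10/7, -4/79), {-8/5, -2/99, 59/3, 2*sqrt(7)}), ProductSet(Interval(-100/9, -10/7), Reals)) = Union(ProductSet(Interval(-100/9, -10/7), Reals), ProductSet(Interval.Lopen(-10/7, -4/79), {-8/5, -2/99, 59/3, 2*sqrt(7)}))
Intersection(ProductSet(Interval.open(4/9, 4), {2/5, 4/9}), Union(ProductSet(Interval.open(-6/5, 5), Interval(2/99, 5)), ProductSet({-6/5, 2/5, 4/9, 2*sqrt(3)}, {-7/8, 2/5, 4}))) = ProductSet(Interval.open(4/9, 4), {2/5, 4/9})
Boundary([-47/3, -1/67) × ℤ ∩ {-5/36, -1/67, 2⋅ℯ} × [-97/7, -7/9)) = {-5/36} × {-13, -12, …, -1}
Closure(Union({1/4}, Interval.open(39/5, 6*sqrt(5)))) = Union({1/4}, Interval(39/5, 6*sqrt(5)))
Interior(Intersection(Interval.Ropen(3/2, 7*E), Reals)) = Interval.open(3/2, 7*E)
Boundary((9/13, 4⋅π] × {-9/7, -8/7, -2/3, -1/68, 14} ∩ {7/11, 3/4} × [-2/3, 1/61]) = {3/4} × {-2/3, -1/68}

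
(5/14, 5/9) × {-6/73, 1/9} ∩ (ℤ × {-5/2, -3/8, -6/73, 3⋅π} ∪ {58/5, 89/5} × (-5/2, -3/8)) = ∅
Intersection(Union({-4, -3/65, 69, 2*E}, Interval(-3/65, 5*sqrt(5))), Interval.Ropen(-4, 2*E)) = Union({-4}, Interval.Ropen(-3/65, 2*E))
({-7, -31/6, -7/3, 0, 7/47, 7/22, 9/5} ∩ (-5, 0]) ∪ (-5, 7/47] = (-5, 7/47]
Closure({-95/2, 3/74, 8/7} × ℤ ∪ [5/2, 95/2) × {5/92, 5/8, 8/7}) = ({-95/2, 3/74, 8/7} × ℤ) ∪ ([5/2, 95/2] × {5/92, 5/8, 8/7})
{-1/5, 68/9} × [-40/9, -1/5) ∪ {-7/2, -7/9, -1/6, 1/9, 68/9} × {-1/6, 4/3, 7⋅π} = ({-1/5, 68/9} × [-40/9, -1/5)) ∪ ({-7/2, -7/9, -1/6, 1/9, 68/9} × {-1/6, 4/3, 7⋅π})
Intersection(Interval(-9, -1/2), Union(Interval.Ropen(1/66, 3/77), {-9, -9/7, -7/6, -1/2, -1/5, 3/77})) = {-9, -9/7, -7/6, -1/2}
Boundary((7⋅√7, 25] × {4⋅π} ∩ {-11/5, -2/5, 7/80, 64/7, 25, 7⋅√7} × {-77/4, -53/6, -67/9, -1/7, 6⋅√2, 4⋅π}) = {25} × {4⋅π}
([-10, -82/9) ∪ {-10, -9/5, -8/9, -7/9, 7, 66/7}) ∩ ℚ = {-9/5, -8/9, -7/9, 7, 66/7} ∪ (ℚ ∩ [-10, -82/9))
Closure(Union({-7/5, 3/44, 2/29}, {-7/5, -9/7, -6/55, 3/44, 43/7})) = {-7/5, -9/7, -6/55, 3/44, 2/29, 43/7}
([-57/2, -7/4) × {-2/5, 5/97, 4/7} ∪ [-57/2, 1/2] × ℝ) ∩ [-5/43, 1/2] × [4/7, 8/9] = [-5/43, 1/2] × [4/7, 8/9]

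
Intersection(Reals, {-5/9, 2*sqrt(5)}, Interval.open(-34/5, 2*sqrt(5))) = {-5/9}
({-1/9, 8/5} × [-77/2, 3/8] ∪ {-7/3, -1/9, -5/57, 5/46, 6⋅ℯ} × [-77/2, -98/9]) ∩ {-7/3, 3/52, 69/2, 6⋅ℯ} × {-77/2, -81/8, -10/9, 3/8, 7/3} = {-7/3, 6⋅ℯ} × {-77/2}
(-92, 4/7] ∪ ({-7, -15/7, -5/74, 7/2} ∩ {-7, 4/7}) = (-92, 4/7]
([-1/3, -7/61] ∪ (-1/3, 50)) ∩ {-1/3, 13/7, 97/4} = {-1/3, 13/7, 97/4}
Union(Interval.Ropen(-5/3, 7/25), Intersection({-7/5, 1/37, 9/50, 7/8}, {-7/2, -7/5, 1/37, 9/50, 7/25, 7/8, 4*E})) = Union({7/8}, Interval.Ropen(-5/3, 7/25))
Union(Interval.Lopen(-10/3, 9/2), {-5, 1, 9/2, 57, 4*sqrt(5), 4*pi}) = Union({-5, 57, 4*sqrt(5), 4*pi}, Interval.Lopen(-10/3, 9/2))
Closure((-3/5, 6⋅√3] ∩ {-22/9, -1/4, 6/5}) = {-1/4, 6/5}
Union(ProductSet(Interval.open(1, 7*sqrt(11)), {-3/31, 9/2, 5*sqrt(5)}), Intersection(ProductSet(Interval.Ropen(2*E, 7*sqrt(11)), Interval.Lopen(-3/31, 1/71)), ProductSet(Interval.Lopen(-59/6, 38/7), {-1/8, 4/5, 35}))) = ProductSet(Interval.open(1, 7*sqrt(11)), {-3/31, 9/2, 5*sqrt(5)})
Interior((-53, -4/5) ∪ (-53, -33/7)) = (-53, -4/5)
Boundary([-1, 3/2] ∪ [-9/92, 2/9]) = {-1, 3/2}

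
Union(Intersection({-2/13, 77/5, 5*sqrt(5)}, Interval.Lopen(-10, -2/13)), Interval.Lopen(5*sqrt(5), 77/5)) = Union({-2/13}, Interval.Lopen(5*sqrt(5), 77/5))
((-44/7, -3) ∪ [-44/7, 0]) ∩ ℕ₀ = {0}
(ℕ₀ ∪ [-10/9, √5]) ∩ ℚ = ℕ₀ ∪ (ℚ ∩ [-10/9, √5])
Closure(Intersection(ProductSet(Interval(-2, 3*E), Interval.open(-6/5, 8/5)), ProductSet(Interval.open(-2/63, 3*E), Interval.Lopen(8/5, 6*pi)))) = EmptySet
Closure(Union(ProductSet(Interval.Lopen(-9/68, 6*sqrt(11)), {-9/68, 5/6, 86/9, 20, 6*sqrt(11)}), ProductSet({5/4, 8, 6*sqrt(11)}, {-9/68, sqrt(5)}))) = Union(ProductSet({5/4, 8, 6*sqrt(11)}, {-9/68, sqrt(5)}), ProductSet(Interval(-9/68, 6*sqrt(11)), {-9/68, 5/6, 86/9, 20, 6*sqrt(11)}))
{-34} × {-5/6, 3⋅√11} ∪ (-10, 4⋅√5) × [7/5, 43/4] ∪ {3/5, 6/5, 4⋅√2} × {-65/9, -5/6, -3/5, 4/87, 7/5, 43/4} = ({-34} × {-5/6, 3⋅√11}) ∪ ((-10, 4⋅√5) × [7/5, 43/4]) ∪ ({3/5, 6/5, 4⋅√2} × {-65/9, -5/6, -3/5, 4/87, 7/5, 43/4})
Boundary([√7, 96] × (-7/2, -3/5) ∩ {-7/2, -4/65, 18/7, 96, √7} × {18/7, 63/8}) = ∅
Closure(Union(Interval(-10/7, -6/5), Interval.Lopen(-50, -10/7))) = Interval(-50, -6/5)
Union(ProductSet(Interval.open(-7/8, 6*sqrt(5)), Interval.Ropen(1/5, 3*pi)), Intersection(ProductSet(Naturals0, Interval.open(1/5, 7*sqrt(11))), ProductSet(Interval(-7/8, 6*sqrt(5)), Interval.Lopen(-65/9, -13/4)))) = ProductSet(Interval.open(-7/8, 6*sqrt(5)), Interval.Ropen(1/5, 3*pi))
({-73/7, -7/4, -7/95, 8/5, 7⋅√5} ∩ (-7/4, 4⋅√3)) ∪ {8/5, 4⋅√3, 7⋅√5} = {-7/95, 8/5, 4⋅√3, 7⋅√5}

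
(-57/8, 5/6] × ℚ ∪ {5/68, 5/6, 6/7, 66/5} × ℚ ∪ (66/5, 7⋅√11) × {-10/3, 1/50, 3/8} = (((-57/8, 5/6] ∪ {6/7, 66/5}) × ℚ) ∪ ((66/5, 7⋅√11) × {-10/3, 1/50, 3/8})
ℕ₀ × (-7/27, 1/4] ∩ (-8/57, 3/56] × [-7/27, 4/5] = {0} × (-7/27, 1/4]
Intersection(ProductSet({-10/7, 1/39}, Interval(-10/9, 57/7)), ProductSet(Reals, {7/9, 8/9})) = ProductSet({-10/7, 1/39}, {7/9, 8/9})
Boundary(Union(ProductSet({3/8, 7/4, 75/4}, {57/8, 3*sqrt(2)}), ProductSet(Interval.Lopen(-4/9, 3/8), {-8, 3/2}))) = Union(ProductSet({3/8, 7/4, 75/4}, {57/8, 3*sqrt(2)}), ProductSet(Interval(-4/9, 3/8), {-8, 3/2}))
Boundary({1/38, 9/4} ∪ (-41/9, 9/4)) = {-41/9, 9/4}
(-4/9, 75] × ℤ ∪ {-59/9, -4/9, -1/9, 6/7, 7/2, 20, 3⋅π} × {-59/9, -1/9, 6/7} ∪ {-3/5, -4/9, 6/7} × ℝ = ({-3/5, -4/9, 6/7} × ℝ) ∪ ((-4/9, 75] × ℤ) ∪ ({-59/9, -4/9, -1/9, 6/7, 7/2, 20, 3⋅π} × {-59/9, -1/9, 6/7})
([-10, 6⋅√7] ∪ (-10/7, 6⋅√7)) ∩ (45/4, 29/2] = (45/4, 29/2]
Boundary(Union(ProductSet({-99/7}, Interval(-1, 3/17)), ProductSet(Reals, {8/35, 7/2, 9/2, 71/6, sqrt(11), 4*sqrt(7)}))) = Union(ProductSet({-99/7}, Interval(-1, 3/17)), ProductSet(Reals, {8/35, 7/2, 9/2, 71/6, sqrt(11), 4*sqrt(7)}))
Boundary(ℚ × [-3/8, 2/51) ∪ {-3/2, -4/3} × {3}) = ({-3/2, -4/3} × {3}) ∪ (ℝ × [-3/8, 2/51])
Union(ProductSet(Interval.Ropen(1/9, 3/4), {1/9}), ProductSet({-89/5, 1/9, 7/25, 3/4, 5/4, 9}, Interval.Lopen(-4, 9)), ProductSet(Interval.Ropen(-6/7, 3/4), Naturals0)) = Union(ProductSet({-89/5, 1/9, 7/25, 3/4, 5/4, 9}, Interval.Lopen(-4, 9)), ProductSet(Interval.Ropen(-6/7, 3/4), Naturals0), ProductSet(Interval.Ropen(1/9, 3/4), {1/9}))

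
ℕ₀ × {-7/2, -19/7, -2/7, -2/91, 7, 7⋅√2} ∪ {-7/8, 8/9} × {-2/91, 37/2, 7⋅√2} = ({-7/8, 8/9} × {-2/91, 37/2, 7⋅√2}) ∪ (ℕ₀ × {-7/2, -19/7, -2/7, -2/91, 7, 7⋅√2})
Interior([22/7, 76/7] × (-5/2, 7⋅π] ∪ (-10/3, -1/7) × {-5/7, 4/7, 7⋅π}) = (22/7, 76/7) × (-5/2, 7⋅π)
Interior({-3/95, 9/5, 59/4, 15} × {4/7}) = ∅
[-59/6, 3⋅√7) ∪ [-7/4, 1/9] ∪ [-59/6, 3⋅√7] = [-59/6, 3⋅√7]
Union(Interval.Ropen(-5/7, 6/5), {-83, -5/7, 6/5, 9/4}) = Union({-83, 9/4}, Interval(-5/7, 6/5))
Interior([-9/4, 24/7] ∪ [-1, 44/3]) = (-9/4, 44/3)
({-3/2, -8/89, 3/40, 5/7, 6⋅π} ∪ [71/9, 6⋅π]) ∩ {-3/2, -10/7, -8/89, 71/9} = {-3/2, -8/89, 71/9}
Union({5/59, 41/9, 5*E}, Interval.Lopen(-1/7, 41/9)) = Union({5*E}, Interval.Lopen(-1/7, 41/9))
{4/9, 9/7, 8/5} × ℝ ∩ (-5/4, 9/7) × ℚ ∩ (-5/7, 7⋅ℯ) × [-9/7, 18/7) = {4/9} × (ℚ ∩ [-9/7, 18/7))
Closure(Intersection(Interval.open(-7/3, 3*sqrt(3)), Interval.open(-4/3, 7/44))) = Interval(-4/3, 7/44)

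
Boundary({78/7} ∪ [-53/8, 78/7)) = {-53/8, 78/7}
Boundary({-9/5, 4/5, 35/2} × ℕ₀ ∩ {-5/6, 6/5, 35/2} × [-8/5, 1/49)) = {35/2} × {0}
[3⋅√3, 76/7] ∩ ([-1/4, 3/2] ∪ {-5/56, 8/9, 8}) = {8}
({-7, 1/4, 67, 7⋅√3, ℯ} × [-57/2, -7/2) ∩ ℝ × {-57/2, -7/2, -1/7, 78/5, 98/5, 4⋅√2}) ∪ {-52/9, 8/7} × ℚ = ({-52/9, 8/7} × ℚ) ∪ ({-7, 1/4, 67, 7⋅√3, ℯ} × {-57/2})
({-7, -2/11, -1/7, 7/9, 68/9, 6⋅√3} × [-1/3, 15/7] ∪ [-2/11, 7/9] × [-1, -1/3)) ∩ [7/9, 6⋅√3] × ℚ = ({7/9} × (ℚ ∩ [-1, -1/3))) ∪ ({7/9, 68/9, 6⋅√3} × (ℚ ∩ [-1/3, 15/7]))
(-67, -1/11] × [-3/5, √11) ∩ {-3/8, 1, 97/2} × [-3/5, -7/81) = {-3/8} × [-3/5, -7/81)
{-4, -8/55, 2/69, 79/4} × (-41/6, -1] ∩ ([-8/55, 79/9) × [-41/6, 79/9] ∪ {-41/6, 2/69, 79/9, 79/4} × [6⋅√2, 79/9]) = {-8/55, 2/69} × (-41/6, -1]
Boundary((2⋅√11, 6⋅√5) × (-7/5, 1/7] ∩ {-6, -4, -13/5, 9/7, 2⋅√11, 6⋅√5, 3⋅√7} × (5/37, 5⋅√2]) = {3⋅√7} × [5/37, 1/7]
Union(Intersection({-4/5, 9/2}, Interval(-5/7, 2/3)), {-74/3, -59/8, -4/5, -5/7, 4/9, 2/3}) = {-74/3, -59/8, -4/5, -5/7, 4/9, 2/3}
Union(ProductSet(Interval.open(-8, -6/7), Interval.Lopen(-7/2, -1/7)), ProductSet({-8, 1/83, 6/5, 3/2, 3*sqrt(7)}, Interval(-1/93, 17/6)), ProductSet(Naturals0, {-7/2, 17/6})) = Union(ProductSet({-8, 1/83, 6/5, 3/2, 3*sqrt(7)}, Interval(-1/93, 17/6)), ProductSet(Interval.open(-8, -6/7), Interval.Lopen(-7/2, -1/7)), ProductSet(Naturals0, {-7/2, 17/6}))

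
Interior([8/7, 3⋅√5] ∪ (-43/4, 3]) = (-43/4, 3⋅√5)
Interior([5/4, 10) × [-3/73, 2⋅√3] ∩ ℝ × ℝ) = (5/4, 10) × (-3/73, 2⋅√3)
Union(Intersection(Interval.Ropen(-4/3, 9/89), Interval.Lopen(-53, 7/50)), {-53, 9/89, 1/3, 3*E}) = Union({-53, 1/3, 3*E}, Interval(-4/3, 9/89))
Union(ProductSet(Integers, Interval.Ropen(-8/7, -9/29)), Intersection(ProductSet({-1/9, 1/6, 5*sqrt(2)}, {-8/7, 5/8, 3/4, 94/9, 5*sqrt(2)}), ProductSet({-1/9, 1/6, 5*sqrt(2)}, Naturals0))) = ProductSet(Integers, Interval.Ropen(-8/7, -9/29))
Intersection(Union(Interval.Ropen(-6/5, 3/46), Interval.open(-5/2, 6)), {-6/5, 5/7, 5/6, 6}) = {-6/5, 5/7, 5/6}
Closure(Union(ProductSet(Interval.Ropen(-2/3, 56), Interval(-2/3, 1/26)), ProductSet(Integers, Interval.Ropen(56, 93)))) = Union(ProductSet(Integers, Interval(56, 93)), ProductSet(Interval(-2/3, 56), Interval(-2/3, 1/26)))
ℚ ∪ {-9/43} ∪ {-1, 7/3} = ℚ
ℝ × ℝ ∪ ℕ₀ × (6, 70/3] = ℝ × ℝ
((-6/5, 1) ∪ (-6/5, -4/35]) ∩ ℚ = ℚ ∩ (-6/5, 1)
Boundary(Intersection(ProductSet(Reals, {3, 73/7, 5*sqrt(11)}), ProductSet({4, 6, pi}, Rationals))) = ProductSet({4, 6, pi}, {3, 73/7})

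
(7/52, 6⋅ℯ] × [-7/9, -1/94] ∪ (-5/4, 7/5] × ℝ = ((-5/4, 7/5] × ℝ) ∪ ((7/52, 6⋅ℯ] × [-7/9, -1/94])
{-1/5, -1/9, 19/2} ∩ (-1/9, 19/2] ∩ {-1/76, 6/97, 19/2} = {19/2}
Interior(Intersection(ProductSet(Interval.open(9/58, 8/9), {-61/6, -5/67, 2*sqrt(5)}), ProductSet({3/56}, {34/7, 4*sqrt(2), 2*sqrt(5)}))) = EmptySet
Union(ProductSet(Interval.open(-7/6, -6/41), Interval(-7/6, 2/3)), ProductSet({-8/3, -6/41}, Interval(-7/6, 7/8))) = Union(ProductSet({-8/3, -6/41}, Interval(-7/6, 7/8)), ProductSet(Interval.open(-7/6, -6/41), Interval(-7/6, 2/3)))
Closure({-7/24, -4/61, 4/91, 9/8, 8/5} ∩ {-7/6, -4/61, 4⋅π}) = {-4/61}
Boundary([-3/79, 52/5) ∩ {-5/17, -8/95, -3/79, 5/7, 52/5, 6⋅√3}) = {-3/79, 5/7, 6⋅√3}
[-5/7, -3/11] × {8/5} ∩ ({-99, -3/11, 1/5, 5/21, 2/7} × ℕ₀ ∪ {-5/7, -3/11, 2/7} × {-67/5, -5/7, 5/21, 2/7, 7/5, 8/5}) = {-5/7, -3/11} × {8/5}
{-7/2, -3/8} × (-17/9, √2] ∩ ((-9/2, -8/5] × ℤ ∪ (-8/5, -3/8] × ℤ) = {-7/2, -3/8} × {-1, 0, 1}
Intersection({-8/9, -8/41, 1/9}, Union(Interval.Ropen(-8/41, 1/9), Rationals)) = {-8/9, -8/41, 1/9}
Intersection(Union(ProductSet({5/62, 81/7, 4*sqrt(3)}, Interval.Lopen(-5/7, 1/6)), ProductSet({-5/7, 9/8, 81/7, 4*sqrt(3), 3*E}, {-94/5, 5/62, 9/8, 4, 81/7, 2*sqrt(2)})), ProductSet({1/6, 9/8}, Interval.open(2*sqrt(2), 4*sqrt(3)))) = ProductSet({9/8}, {4})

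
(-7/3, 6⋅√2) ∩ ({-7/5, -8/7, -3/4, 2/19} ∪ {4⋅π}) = {-7/5, -8/7, -3/4, 2/19}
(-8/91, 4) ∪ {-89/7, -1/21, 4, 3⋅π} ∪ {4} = {-89/7, 3⋅π} ∪ (-8/91, 4]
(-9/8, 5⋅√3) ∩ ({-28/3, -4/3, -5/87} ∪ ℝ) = (-9/8, 5⋅√3)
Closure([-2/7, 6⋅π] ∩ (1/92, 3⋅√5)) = [1/92, 3⋅√5]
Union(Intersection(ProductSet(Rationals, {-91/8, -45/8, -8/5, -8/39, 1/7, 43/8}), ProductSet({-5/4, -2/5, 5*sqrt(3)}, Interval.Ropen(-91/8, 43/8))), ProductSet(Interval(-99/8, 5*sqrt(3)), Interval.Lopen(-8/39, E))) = Union(ProductSet({-5/4, -2/5}, {-91/8, -45/8, -8/5, -8/39, 1/7}), ProductSet(Interval(-99/8, 5*sqrt(3)), Interval.Lopen(-8/39, E)))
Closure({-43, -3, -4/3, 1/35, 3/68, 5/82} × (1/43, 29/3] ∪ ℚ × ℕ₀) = (ℝ × ℕ₀) ∪ ({-43, -3, -4/3, 1/35, 3/68, 5/82} × [1/43, 29/3])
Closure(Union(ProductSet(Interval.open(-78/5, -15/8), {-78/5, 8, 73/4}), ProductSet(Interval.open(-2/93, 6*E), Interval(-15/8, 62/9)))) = Union(ProductSet(Interval(-78/5, -15/8), {-78/5, 8, 73/4}), ProductSet(Interval(-2/93, 6*E), Interval(-15/8, 62/9)))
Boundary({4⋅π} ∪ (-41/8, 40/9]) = {-41/8, 40/9, 4⋅π}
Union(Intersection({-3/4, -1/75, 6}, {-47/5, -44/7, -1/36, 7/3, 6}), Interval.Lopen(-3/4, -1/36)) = Union({6}, Interval.Lopen(-3/4, -1/36))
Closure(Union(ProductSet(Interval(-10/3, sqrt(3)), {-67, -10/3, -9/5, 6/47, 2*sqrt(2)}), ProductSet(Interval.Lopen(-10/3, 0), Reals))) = Union(ProductSet(Interval(-10/3, 0), Reals), ProductSet(Interval(-10/3, sqrt(3)), {-67, -10/3, -9/5, 6/47, 2*sqrt(2)}))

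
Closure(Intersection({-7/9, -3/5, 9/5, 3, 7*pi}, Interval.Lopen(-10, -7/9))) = {-7/9}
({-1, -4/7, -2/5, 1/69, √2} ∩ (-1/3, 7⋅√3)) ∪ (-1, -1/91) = (-1, -1/91) ∪ {1/69, √2}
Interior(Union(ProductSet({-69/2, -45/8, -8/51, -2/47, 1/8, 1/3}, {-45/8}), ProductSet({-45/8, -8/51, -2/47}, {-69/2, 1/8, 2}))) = EmptySet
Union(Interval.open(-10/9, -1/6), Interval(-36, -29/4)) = Union(Interval(-36, -29/4), Interval.open(-10/9, -1/6))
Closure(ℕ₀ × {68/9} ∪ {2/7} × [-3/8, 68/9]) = (ℕ₀ × {68/9}) ∪ ({2/7} × [-3/8, 68/9])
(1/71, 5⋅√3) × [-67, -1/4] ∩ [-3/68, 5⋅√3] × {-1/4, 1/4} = (1/71, 5⋅√3) × {-1/4}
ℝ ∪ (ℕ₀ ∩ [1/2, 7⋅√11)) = ℝ ∪ {1, 2, …, 23}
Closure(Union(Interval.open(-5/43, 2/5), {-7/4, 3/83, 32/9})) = Union({-7/4, 32/9}, Interval(-5/43, 2/5))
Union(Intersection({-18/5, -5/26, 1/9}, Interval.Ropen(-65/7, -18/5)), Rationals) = Rationals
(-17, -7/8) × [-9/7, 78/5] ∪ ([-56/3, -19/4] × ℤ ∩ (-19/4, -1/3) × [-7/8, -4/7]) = (-17, -7/8) × [-9/7, 78/5]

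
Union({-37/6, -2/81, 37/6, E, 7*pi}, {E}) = {-37/6, -2/81, 37/6, E, 7*pi}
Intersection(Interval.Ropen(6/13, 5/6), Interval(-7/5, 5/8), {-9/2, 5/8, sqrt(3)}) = {5/8}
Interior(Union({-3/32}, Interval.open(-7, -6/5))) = Interval.open(-7, -6/5)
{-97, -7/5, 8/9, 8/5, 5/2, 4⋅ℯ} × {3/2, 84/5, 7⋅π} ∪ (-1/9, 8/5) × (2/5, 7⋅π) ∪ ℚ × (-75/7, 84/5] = (ℚ × (-75/7, 84/5]) ∪ ((-1/9, 8/5) × (2/5, 7⋅π)) ∪ ({-97, -7/5, 8/9, 8/5, 5/2, 4⋅ℯ} × {3/2, 84/5, 7⋅π})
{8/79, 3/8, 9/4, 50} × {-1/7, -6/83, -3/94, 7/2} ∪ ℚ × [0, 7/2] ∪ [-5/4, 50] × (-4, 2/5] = (ℚ × [0, 7/2]) ∪ ({8/79, 3/8, 9/4, 50} × {-1/7, -6/83, -3/94, 7/2}) ∪ ([-5/4, 50] × (-4, 2/5])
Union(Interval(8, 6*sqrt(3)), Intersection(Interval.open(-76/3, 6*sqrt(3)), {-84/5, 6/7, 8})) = Union({-84/5, 6/7}, Interval(8, 6*sqrt(3)))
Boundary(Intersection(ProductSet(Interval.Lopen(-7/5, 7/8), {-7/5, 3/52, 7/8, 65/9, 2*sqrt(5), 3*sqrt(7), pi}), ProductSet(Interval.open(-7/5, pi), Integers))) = EmptySet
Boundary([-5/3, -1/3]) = {-5/3, -1/3}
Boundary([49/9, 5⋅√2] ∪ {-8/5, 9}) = {-8/5, 49/9, 9, 5⋅√2}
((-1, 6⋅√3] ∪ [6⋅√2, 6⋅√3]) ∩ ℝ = (-1, 6⋅√3]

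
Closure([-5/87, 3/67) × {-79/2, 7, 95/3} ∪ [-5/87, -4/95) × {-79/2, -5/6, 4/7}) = ([-5/87, -4/95] × {-79/2, -5/6, 4/7}) ∪ ([-5/87, 3/67] × {-79/2, 7, 95/3})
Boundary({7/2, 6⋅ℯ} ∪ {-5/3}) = {-5/3, 7/2, 6⋅ℯ}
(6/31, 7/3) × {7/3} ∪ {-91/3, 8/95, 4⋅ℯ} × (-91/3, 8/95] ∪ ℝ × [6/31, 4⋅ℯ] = (ℝ × [6/31, 4⋅ℯ]) ∪ ({-91/3, 8/95, 4⋅ℯ} × (-91/3, 8/95])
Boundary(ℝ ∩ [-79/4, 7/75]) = {-79/4, 7/75}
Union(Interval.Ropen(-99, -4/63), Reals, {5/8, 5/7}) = Interval(-oo, oo)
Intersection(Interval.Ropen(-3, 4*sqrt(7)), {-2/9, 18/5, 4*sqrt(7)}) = {-2/9, 18/5}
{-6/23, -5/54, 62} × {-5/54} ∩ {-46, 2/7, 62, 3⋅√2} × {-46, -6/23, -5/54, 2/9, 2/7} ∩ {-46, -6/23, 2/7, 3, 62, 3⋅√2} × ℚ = {62} × {-5/54}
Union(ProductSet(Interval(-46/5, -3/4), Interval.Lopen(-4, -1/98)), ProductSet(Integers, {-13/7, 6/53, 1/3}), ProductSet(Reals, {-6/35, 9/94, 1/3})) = Union(ProductSet(Integers, {-13/7, 6/53, 1/3}), ProductSet(Interval(-46/5, -3/4), Interval.Lopen(-4, -1/98)), ProductSet(Reals, {-6/35, 9/94, 1/3}))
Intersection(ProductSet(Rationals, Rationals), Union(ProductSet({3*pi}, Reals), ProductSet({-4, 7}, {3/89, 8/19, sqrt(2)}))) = ProductSet({-4, 7}, {3/89, 8/19})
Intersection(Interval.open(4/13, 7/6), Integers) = Range(1, 2, 1)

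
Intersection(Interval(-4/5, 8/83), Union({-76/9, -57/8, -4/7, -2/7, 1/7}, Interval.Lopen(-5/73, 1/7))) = Union({-4/7, -2/7}, Interval.Lopen(-5/73, 8/83))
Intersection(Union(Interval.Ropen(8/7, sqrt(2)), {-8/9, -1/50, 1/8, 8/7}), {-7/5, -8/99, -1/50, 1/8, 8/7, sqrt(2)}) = {-1/50, 1/8, 8/7}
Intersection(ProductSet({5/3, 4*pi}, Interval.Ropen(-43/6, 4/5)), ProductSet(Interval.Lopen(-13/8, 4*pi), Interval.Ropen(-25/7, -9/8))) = ProductSet({5/3, 4*pi}, Interval.Ropen(-25/7, -9/8))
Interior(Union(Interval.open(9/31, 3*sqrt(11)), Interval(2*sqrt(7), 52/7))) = Interval.open(9/31, 3*sqrt(11))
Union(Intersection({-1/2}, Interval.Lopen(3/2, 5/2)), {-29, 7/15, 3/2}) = {-29, 7/15, 3/2}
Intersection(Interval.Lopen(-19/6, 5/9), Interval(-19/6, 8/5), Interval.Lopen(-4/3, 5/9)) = Interval.Lopen(-4/3, 5/9)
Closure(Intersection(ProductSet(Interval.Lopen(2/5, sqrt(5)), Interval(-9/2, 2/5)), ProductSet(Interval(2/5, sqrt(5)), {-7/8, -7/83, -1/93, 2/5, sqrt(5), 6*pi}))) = ProductSet(Interval(2/5, sqrt(5)), {-7/8, -7/83, -1/93, 2/5})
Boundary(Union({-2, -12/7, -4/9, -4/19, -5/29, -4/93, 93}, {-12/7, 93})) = {-2, -12/7, -4/9, -4/19, -5/29, -4/93, 93}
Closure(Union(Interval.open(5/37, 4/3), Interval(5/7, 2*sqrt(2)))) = Interval(5/37, 2*sqrt(2))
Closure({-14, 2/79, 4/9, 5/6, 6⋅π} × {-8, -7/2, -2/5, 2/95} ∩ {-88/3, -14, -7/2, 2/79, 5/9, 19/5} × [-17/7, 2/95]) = {-14, 2/79} × {-2/5, 2/95}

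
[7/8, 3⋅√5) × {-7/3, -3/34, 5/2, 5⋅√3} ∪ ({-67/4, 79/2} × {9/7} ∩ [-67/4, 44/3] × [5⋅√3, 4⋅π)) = [7/8, 3⋅√5) × {-7/3, -3/34, 5/2, 5⋅√3}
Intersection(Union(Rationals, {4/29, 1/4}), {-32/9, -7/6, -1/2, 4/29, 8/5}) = {-32/9, -7/6, -1/2, 4/29, 8/5}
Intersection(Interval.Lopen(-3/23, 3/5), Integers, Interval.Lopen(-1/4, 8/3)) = Range(0, 1, 1)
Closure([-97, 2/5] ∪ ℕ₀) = [-97, 2/5] ∪ ℕ₀ ∪ (ℕ₀ \ (-97, 2/5))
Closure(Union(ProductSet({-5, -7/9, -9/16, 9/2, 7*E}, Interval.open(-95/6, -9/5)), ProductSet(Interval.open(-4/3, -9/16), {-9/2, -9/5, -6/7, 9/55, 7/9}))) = Union(ProductSet({-5, -7/9, -9/16, 9/2, 7*E}, Interval(-95/6, -9/5)), ProductSet(Interval(-4/3, -9/16), {-9/2, -9/5, -6/7, 9/55, 7/9}))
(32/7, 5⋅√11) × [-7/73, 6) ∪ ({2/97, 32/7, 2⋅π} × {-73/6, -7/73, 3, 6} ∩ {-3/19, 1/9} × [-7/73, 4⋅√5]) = (32/7, 5⋅√11) × [-7/73, 6)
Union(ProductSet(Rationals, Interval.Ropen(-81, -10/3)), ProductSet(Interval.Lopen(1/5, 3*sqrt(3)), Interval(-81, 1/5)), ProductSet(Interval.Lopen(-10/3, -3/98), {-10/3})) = Union(ProductSet(Interval.Lopen(-10/3, -3/98), {-10/3}), ProductSet(Interval.Lopen(1/5, 3*sqrt(3)), Interval(-81, 1/5)), ProductSet(Rationals, Interval.Ropen(-81, -10/3)))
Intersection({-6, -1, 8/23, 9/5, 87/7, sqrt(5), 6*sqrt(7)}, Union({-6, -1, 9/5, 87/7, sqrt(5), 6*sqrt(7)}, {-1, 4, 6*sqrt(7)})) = {-6, -1, 9/5, 87/7, sqrt(5), 6*sqrt(7)}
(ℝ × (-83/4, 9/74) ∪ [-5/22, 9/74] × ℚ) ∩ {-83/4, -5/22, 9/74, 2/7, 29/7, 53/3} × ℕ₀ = ({-5/22, 9/74} × ℕ₀) ∪ ({-83/4, -5/22, 9/74, 2/7, 29/7, 53/3} × {0})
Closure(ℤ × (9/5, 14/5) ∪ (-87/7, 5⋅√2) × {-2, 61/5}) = (ℤ × [9/5, 14/5]) ∪ ([-87/7, 5⋅√2] × {-2, 61/5})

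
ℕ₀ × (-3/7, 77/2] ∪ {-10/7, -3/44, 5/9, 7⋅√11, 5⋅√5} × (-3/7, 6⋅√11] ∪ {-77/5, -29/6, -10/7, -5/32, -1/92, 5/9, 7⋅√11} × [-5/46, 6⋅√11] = (ℕ₀ × (-3/7, 77/2]) ∪ ({-77/5, -29/6, -10/7, -5/32, -1/92, 5/9, 7⋅√11} × [-5/46, 6⋅√11]) ∪ ({-10/7, -3/44, 5/9, 7⋅√11, 5⋅√5} × (-3/7, 6⋅√11])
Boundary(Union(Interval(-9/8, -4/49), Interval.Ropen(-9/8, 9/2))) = {-9/8, 9/2}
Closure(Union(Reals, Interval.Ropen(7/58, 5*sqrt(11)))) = Interval(-oo, oo)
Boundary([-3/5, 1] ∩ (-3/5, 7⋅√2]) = {-3/5, 1}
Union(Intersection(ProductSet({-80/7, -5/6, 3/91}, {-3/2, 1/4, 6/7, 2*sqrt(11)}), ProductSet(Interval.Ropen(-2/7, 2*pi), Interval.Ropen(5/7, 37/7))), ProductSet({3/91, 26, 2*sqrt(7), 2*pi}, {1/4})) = Union(ProductSet({3/91}, {6/7}), ProductSet({3/91, 26, 2*sqrt(7), 2*pi}, {1/4}))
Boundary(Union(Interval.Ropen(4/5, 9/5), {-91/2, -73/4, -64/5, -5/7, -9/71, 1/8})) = {-91/2, -73/4, -64/5, -5/7, -9/71, 1/8, 4/5, 9/5}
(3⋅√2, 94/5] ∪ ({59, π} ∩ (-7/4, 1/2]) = (3⋅√2, 94/5]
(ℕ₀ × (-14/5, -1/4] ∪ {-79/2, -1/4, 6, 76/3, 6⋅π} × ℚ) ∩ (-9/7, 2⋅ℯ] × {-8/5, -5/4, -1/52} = ({-1/4} × {-8/5, -5/4, -1/52}) ∪ ({0, 1, …, 5} × {-8/5, -5/4})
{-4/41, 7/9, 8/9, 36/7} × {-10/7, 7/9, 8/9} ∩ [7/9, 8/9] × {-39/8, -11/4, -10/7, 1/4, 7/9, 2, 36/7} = {7/9, 8/9} × {-10/7, 7/9}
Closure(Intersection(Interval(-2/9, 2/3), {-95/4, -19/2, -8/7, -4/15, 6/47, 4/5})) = {6/47}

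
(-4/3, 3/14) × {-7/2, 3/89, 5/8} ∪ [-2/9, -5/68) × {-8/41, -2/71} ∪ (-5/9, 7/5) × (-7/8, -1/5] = ([-2/9, -5/68) × {-8/41, -2/71}) ∪ ((-4/3, 3/14) × {-7/2, 3/89, 5/8}) ∪ ((-5/9, 7/5) × (-7/8, -1/5])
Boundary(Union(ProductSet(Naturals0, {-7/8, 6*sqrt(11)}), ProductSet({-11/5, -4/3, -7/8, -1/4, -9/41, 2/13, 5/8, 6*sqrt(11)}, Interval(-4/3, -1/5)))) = Union(ProductSet({-11/5, -4/3, -7/8, -1/4, -9/41, 2/13, 5/8, 6*sqrt(11)}, Interval(-4/3, -1/5)), ProductSet(Naturals0, {-7/8, 6*sqrt(11)}))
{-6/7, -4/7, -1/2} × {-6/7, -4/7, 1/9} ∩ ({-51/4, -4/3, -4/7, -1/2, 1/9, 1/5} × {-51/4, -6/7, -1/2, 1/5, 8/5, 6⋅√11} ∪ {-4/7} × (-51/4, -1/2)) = ({-4/7} × {-6/7, -4/7}) ∪ ({-4/7, -1/2} × {-6/7})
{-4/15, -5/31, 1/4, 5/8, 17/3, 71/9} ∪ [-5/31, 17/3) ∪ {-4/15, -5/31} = {-4/15, 71/9} ∪ [-5/31, 17/3]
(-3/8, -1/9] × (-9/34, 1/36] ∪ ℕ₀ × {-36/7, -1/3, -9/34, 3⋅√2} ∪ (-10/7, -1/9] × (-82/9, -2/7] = ((-10/7, -1/9] × (-82/9, -2/7]) ∪ ((-3/8, -1/9] × (-9/34, 1/36]) ∪ (ℕ₀ × {-36/7, -1/3, -9/34, 3⋅√2})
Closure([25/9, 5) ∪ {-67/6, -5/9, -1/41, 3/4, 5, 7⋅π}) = {-67/6, -5/9, -1/41, 3/4, 7⋅π} ∪ [25/9, 5]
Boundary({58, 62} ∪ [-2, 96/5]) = {-2, 96/5, 58, 62}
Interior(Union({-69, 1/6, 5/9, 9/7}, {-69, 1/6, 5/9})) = EmptySet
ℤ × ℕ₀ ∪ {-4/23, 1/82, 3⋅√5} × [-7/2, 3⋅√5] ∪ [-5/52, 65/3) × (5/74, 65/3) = (ℤ × ℕ₀) ∪ ([-5/52, 65/3) × (5/74, 65/3)) ∪ ({-4/23, 1/82, 3⋅√5} × [-7/2, 3⋅√5])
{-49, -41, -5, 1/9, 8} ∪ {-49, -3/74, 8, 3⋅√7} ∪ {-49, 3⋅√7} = {-49, -41, -5, -3/74, 1/9, 8, 3⋅√7}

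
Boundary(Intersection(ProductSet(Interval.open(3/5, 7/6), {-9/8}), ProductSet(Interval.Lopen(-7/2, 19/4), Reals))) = ProductSet(Interval(3/5, 7/6), {-9/8})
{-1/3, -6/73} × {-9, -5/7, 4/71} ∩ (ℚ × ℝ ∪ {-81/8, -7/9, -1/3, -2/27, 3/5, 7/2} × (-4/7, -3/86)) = {-1/3, -6/73} × {-9, -5/7, 4/71}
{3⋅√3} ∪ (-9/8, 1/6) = (-9/8, 1/6) ∪ {3⋅√3}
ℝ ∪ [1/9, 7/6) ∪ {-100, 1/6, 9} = (-∞, ∞)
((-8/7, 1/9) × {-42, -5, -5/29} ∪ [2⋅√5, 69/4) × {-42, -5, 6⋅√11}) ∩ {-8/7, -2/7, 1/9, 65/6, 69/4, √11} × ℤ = {-2/7, 65/6} × {-42, -5}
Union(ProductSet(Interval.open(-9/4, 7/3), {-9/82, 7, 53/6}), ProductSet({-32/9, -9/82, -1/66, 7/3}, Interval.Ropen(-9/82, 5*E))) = Union(ProductSet({-32/9, -9/82, -1/66, 7/3}, Interval.Ropen(-9/82, 5*E)), ProductSet(Interval.open(-9/4, 7/3), {-9/82, 7, 53/6}))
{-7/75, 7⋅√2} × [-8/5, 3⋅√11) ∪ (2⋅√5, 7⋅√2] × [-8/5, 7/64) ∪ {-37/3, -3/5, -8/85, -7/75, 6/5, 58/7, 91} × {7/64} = ({-37/3, -3/5, -8/85, -7/75, 6/5, 58/7, 91} × {7/64}) ∪ ({-7/75, 7⋅√2} × [-8/5, 3⋅√11)) ∪ ((2⋅√5, 7⋅√2] × [-8/5, 7/64))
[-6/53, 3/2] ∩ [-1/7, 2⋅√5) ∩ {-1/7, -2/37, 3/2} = {-2/37, 3/2}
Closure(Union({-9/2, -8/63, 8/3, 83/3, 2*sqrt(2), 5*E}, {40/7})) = {-9/2, -8/63, 8/3, 40/7, 83/3, 2*sqrt(2), 5*E}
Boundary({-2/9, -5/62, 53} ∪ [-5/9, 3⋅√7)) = {-5/9, 53, 3⋅√7}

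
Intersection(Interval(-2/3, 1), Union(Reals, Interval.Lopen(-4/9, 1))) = Interval(-2/3, 1)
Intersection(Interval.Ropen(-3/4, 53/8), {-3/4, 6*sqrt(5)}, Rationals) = {-3/4}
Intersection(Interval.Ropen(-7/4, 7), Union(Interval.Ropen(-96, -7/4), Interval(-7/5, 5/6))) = Interval(-7/5, 5/6)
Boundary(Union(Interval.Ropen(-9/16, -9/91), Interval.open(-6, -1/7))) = {-6, -9/91}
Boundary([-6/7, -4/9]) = {-6/7, -4/9}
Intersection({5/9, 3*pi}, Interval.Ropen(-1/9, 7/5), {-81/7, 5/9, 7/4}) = {5/9}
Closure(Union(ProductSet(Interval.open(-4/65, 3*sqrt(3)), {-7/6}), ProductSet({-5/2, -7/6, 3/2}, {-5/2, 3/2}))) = Union(ProductSet({-5/2, -7/6, 3/2}, {-5/2, 3/2}), ProductSet(Interval(-4/65, 3*sqrt(3)), {-7/6}))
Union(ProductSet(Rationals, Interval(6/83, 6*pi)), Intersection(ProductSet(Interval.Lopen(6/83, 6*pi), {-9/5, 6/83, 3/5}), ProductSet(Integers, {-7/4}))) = ProductSet(Rationals, Interval(6/83, 6*pi))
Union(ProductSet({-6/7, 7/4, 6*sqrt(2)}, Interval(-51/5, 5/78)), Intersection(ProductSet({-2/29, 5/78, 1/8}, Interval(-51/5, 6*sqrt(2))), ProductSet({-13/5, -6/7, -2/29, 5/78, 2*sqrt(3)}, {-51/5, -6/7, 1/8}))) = Union(ProductSet({-2/29, 5/78}, {-51/5, -6/7, 1/8}), ProductSet({-6/7, 7/4, 6*sqrt(2)}, Interval(-51/5, 5/78)))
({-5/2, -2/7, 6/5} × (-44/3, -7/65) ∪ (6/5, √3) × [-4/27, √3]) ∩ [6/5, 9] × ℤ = ({6/5} × {-14, -13, …, -1}) ∪ ((6/5, √3) × {0, 1})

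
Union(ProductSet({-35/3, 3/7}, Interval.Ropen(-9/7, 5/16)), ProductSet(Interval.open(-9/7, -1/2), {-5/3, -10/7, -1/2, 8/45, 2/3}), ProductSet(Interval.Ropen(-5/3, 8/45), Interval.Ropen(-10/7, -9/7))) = Union(ProductSet({-35/3, 3/7}, Interval.Ropen(-9/7, 5/16)), ProductSet(Interval.Ropen(-5/3, 8/45), Interval.Ropen(-10/7, -9/7)), ProductSet(Interval.open(-9/7, -1/2), {-5/3, -10/7, -1/2, 8/45, 2/3}))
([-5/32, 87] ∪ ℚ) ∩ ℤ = ℤ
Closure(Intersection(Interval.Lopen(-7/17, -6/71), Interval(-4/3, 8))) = Interval(-7/17, -6/71)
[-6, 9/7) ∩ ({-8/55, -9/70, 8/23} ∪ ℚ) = ℚ ∩ [-6, 9/7)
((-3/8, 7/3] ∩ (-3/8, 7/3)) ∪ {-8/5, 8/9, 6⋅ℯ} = {-8/5, 6⋅ℯ} ∪ (-3/8, 7/3)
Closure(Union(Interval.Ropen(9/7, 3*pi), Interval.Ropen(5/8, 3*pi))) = Interval(5/8, 3*pi)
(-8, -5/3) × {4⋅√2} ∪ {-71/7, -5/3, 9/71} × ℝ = ({-71/7, -5/3, 9/71} × ℝ) ∪ ((-8, -5/3) × {4⋅√2})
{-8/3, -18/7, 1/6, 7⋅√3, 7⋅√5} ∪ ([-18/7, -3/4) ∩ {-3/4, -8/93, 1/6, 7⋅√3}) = {-8/3, -18/7, 1/6, 7⋅√3, 7⋅√5}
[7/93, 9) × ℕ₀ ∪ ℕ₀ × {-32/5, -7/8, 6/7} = (ℕ₀ × {-32/5, -7/8, 6/7}) ∪ ([7/93, 9) × ℕ₀)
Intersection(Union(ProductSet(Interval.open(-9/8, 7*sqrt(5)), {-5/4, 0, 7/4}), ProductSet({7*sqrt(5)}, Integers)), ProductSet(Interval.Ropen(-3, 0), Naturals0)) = ProductSet(Interval.open(-9/8, 0), {0})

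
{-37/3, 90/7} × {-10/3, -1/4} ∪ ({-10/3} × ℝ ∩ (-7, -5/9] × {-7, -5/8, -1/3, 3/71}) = ({-37/3, 90/7} × {-10/3, -1/4}) ∪ ({-10/3} × {-7, -5/8, -1/3, 3/71})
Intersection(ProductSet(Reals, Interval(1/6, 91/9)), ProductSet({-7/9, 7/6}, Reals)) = ProductSet({-7/9, 7/6}, Interval(1/6, 91/9))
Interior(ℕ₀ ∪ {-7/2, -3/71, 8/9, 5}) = ∅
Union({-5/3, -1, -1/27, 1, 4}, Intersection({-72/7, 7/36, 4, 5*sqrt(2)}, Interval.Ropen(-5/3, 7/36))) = {-5/3, -1, -1/27, 1, 4}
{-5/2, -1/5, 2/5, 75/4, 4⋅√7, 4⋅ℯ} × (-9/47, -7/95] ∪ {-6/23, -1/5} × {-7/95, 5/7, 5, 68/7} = ({-6/23, -1/5} × {-7/95, 5/7, 5, 68/7}) ∪ ({-5/2, -1/5, 2/5, 75/4, 4⋅√7, 4⋅ℯ} × (-9/47, -7/95])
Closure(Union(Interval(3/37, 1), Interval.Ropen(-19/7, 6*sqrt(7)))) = Interval(-19/7, 6*sqrt(7))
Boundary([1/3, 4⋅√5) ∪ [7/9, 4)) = {1/3, 4⋅√5}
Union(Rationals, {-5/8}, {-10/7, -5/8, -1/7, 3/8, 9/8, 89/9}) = Rationals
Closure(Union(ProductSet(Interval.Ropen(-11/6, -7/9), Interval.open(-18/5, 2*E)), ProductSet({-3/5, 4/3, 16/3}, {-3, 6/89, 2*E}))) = Union(ProductSet({-11/6, -7/9}, Interval(-18/5, 2*E)), ProductSet({-3/5, 4/3, 16/3}, {-3, 6/89, 2*E}), ProductSet(Interval(-11/6, -7/9), {-18/5, 2*E}), ProductSet(Interval.Ropen(-11/6, -7/9), Interval.open(-18/5, 2*E)))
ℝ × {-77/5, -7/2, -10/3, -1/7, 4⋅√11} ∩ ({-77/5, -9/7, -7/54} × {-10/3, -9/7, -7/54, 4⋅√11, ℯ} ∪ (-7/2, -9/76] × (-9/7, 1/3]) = ((-7/2, -9/76] × {-1/7}) ∪ ({-77/5, -9/7, -7/54} × {-10/3, 4⋅√11})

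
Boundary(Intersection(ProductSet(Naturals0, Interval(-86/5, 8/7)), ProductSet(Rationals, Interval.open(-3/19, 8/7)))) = ProductSet(Naturals0, Interval(-3/19, 8/7))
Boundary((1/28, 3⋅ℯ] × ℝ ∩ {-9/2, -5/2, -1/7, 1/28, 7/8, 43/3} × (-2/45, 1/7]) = {7/8} × [-2/45, 1/7]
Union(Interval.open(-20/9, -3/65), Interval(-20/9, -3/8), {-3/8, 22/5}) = Union({22/5}, Interval.Ropen(-20/9, -3/65))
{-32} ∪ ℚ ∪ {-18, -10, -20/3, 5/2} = ℚ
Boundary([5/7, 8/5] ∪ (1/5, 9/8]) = {1/5, 8/5}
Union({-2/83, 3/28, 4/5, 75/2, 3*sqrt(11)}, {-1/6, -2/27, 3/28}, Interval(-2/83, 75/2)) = Union({-1/6, -2/27}, Interval(-2/83, 75/2))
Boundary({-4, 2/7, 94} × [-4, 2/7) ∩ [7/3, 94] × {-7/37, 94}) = {94} × {-7/37}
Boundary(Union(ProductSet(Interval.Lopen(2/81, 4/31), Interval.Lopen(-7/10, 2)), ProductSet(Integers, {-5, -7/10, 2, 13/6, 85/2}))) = Union(ProductSet({2/81, 4/31}, Interval(-7/10, 2)), ProductSet(Integers, {-5, -7/10, 2, 13/6, 85/2}), ProductSet(Interval(2/81, 4/31), {-7/10, 2}))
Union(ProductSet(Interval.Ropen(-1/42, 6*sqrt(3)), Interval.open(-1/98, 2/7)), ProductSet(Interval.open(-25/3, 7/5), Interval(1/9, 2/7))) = Union(ProductSet(Interval.open(-25/3, 7/5), Interval(1/9, 2/7)), ProductSet(Interval.Ropen(-1/42, 6*sqrt(3)), Interval.open(-1/98, 2/7)))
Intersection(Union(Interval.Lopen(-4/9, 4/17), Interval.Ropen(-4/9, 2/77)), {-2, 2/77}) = {2/77}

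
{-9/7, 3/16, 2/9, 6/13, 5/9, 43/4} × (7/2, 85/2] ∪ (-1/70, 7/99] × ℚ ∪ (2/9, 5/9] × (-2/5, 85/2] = ((-1/70, 7/99] × ℚ) ∪ ((2/9, 5/9] × (-2/5, 85/2]) ∪ ({-9/7, 3/16, 2/9, 6/13, 5/9, 43/4} × (7/2, 85/2])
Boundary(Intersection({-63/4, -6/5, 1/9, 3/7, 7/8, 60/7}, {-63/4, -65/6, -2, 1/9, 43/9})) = {-63/4, 1/9}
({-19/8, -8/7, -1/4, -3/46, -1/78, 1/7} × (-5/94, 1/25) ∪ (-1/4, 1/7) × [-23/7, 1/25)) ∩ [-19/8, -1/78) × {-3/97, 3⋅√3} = ({-19/8, -8/7} ∪ [-1/4, -1/78)) × {-3/97}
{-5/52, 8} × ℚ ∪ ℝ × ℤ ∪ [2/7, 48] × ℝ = (ℝ × ℤ) ∪ ({-5/52, 8} × ℚ) ∪ ([2/7, 48] × ℝ)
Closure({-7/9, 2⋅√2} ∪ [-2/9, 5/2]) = {-7/9, 2⋅√2} ∪ [-2/9, 5/2]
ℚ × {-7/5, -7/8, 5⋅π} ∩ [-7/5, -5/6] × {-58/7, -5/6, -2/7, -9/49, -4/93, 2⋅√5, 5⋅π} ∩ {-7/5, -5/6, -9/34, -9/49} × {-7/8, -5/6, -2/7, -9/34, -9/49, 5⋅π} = {-7/5, -5/6} × {5⋅π}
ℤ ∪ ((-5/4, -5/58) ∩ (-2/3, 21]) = ℤ ∪ (-2/3, -5/58)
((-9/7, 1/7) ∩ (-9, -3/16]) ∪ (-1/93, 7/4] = (-9/7, -3/16] ∪ (-1/93, 7/4]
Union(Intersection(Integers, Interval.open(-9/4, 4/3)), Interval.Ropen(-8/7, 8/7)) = Union(Interval.Ropen(-8/7, 8/7), Range(-2, 2, 1))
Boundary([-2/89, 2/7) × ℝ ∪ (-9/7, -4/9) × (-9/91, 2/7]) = ({-9/7, -4/9} × [-9/91, 2/7]) ∪ ({-2/89, 2/7} × (-∞, ∞)) ∪ ([-9/7, -4/9] × {-9/91, 2/7})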